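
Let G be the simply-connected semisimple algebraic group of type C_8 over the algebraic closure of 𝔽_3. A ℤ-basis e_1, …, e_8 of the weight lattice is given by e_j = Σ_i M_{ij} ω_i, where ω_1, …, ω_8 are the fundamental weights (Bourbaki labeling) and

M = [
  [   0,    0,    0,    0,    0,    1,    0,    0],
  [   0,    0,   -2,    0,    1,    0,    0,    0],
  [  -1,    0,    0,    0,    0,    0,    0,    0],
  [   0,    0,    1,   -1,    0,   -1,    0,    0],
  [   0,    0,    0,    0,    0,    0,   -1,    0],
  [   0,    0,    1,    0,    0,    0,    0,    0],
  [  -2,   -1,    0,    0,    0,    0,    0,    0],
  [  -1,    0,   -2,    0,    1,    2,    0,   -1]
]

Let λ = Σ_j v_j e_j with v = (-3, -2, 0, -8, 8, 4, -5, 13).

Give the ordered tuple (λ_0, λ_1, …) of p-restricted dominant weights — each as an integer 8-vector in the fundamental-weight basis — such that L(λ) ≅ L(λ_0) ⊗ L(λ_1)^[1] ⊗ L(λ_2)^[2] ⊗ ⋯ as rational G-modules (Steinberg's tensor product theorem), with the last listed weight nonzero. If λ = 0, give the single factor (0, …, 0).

Change of basis e → ω: c = M·v where v = (-3, -2, 0, -8, 8, 4, -5, 13):
  c_1 = (0)·(-3) + (0)·(-2) + 0·0 + (0)·(-8) + 0·8 + 1·4 + (0)·(-5) + 0·13 = 4
  c_2 = (0)·(-3) + (0)·(-2) + (-2)·(0) + (0)·(-8) + 1·8 + 0·4 + (0)·(-5) + 0·13 = 8
  c_3 = (-1)·(-3) + (0)·(-2) + 0·0 + (0)·(-8) + 0·8 + 0·4 + (0)·(-5) + 0·13 = 3
  c_4 = (0)·(-3) + (0)·(-2) + 1·0 + (-1)·(-8) + 0·8 + (-1)·(4) + (0)·(-5) + 0·13 = 4
  c_5 = (0)·(-3) + (0)·(-2) + 0·0 + (0)·(-8) + 0·8 + 0·4 + (-1)·(-5) + 0·13 = 5
  c_6 = (0)·(-3) + (0)·(-2) + 1·0 + (0)·(-8) + 0·8 + 0·4 + (0)·(-5) + 0·13 = 0
  c_7 = (-2)·(-3) + (-1)·(-2) + 0·0 + (0)·(-8) + 0·8 + 0·4 + (0)·(-5) + 0·13 = 8
  c_8 = (-1)·(-3) + (0)·(-2) + (-2)·(0) + (0)·(-8) + 1·8 + 2·4 + (0)·(-5) + (-1)·(13) = 6
p = 3; digits c_i = Σ_j d_{ij}·3^j, 0 ≤ d_{ij} < 3:
  c_1 = 4 = 1·3^0 + 1·3^1
  c_2 = 8 = 2·3^0 + 2·3^1
  c_3 = 3 = 0·3^0 + 1·3^1
  c_4 = 4 = 1·3^0 + 1·3^1
  c_5 = 5 = 2·3^0 + 1·3^1
  c_6 = 0
  c_7 = 8 = 2·3^0 + 2·3^1
  c_8 = 6 = 0·3^0 + 2·3^1
λ_0 = (1, 2, 0, 1, 2, 0, 2, 0)
λ_1 = (1, 2, 1, 1, 1, 0, 2, 2)

((1, 2, 0, 1, 2, 0, 2, 0), (1, 2, 1, 1, 1, 0, 2, 2))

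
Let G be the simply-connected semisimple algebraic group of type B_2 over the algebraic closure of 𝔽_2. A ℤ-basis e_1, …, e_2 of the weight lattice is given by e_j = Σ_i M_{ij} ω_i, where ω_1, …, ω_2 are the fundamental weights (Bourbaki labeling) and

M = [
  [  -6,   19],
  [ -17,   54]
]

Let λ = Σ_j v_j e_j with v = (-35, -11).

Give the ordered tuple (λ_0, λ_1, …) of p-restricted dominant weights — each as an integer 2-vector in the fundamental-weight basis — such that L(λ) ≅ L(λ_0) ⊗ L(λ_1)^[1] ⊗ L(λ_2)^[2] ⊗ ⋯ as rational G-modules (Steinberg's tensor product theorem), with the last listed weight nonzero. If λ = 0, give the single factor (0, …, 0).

Change of basis e → ω: c = M·v where v = (-35, -11):
  c_1 = (-6)·(-35) + (19)·(-11) = 1
  c_2 = (-17)·(-35) + (54)·(-11) = 1
p = 2; digits c_i = Σ_j d_{ij}·2^j, 0 ≤ d_{ij} < 2:
  c_1 = 1 = 1·2^0
  c_2 = 1 = 1·2^0
p-restricted factor λ_0 = (1, 1)

((1, 1),)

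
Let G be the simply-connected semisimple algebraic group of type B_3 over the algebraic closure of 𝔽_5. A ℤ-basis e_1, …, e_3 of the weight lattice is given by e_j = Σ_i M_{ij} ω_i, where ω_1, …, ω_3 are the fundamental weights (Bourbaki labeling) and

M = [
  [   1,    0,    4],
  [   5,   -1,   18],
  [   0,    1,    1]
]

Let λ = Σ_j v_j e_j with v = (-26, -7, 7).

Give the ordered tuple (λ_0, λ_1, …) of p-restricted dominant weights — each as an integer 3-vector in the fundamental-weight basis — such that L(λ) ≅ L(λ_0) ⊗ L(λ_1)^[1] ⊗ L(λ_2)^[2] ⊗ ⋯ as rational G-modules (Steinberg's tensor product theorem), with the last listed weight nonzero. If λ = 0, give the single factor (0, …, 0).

Change of basis e → ω: c = M·v where v = (-26, -7, 7):
  c_1 = (1)·(-26) + (0)·(-7) + 4·7 = 2
  c_2 = (5)·(-26) + (-1)·(-7) + 18·7 = 3
  c_3 = (0)·(-26) + (1)·(-7) + 1·7 = 0
Expand coordinatewise in base 5:
  c_1 = 2 = 2·5^0
  c_2 = 3 = 3·5^0
  c_3 = 0
Factor λ_0 = (2, 3, 0)

((2, 3, 0),)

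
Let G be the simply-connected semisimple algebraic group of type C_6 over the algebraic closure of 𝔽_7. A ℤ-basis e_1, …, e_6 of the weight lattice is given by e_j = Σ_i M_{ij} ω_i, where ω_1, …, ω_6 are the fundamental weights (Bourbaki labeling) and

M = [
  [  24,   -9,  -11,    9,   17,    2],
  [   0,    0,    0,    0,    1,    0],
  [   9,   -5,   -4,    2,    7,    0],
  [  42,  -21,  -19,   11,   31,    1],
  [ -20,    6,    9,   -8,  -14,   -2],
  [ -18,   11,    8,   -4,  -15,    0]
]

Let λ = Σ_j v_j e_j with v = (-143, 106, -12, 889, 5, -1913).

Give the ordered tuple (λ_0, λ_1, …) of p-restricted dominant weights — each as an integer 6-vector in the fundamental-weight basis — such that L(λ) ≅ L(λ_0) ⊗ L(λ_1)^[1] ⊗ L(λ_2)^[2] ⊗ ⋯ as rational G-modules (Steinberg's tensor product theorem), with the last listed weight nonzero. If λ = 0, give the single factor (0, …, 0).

((6, 5, 2, 3, 4, 6), (0, 0, 6, 2, 4, 1))

Converting to the ω-basis (c_i = row i of M dotted with v = (-143, 106, -12, 889, 5, -1913)):
  c_1 = 24*-143 + -9*106 + -11*-12 + 9*889 + 17*5 + 2*-1913 = 6
  c_2 = 0*-143 + 0*106 + 0*-12 + 0*889 + 1*5 + 0*-1913 = 5
  c_3 = 9*-143 + -5*106 + -4*-12 + 2*889 + 7*5 + 0*-1913 = 44
  c_4 = 42*-143 + -21*106 + -19*-12 + 11*889 + 31*5 + 1*-1913 = 17
  c_5 = -20*-143 + 6*106 + 9*-12 + -8*889 + -14*5 + -2*-1913 = 32
  c_6 = -18*-143 + 11*106 + 8*-12 + -4*889 + -15*5 + 0*-1913 = 13
p = 7; digits c_i = Σ_j d_{ij}·7^j, 0 ≤ d_{ij} < 7:
  c_1 = 6 = 6·7^0
  c_2 = 5 = 5·7^0
  c_3 = 44 = 2·7^0 + 6·7^1
  c_4 = 17 = 3·7^0 + 2·7^1
  c_5 = 32 = 4·7^0 + 4·7^1
  c_6 = 13 = 6·7^0 + 1·7^1
Factor λ_0 = (6, 5, 2, 3, 4, 6)
Factor λ_1 = (0, 0, 6, 2, 4, 1)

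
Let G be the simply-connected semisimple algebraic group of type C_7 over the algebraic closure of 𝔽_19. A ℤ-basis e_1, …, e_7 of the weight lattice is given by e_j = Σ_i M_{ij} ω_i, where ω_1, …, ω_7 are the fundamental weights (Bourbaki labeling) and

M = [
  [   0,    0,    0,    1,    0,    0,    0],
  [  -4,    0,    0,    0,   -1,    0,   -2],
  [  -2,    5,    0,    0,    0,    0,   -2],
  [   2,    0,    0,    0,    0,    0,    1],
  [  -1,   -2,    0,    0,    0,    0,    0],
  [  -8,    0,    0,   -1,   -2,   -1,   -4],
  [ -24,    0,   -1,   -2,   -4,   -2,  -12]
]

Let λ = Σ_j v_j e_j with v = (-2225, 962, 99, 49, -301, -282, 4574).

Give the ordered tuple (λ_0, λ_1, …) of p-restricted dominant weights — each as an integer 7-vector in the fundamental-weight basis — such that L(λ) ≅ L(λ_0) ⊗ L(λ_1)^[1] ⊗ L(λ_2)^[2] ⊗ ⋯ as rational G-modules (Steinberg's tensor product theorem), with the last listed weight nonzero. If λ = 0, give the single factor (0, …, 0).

((11, 15, 17, 10, 16, 16, 7), (2, 2, 5, 6, 15, 17, 4))

ω-coordinates c = M·v, v = (-2225, 962, 99, 49, -301, -282, 4574):
  c_1 = 0*-2225 + 0*962 + 0*99 + 1*49 + 0*-301 + 0*-282 + 0*4574 = 49
  c_2 = -4*-2225 + 0*962 + 0*99 + 0*49 + -1*-301 + 0*-282 + -2*4574 = 53
  c_3 = -2*-2225 + 5*962 + 0*99 + 0*49 + 0*-301 + 0*-282 + -2*4574 = 112
  c_4 = 2*-2225 + 0*962 + 0*99 + 0*49 + 0*-301 + 0*-282 + 1*4574 = 124
  c_5 = -1*-2225 + -2*962 + 0*99 + 0*49 + 0*-301 + 0*-282 + 0*4574 = 301
  c_6 = -8*-2225 + 0*962 + 0*99 + -1*49 + -2*-301 + -1*-282 + -4*4574 = 339
  c_7 = -24*-2225 + 0*962 + -1*99 + -2*49 + -4*-301 + -2*-282 + -12*4574 = 83
Expand coordinatewise in base 19:
  c_1 = 49 = 11·19^0 + 2·19^1
  c_2 = 53 = 15·19^0 + 2·19^1
  c_3 = 112 = 17·19^0 + 5·19^1
  c_4 = 124 = 10·19^0 + 6·19^1
  c_5 = 301 = 16·19^0 + 15·19^1
  c_6 = 339 = 16·19^0 + 17·19^1
  c_7 = 83 = 7·19^0 + 4·19^1
λ_0 = (11, 15, 17, 10, 16, 16, 7)
λ_1 = (2, 2, 5, 6, 15, 17, 4)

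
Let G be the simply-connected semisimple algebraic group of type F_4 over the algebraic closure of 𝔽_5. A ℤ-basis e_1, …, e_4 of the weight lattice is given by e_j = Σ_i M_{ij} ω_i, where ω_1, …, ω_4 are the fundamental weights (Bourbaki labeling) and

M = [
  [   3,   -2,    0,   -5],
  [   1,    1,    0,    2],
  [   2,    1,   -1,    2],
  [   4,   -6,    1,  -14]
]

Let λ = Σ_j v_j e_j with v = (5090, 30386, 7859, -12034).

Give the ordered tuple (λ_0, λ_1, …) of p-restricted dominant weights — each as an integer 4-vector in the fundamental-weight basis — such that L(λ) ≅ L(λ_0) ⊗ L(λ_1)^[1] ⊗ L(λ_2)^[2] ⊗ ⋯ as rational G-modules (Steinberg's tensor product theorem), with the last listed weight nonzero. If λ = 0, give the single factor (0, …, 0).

((3, 3, 4, 4), (3, 1, 2, 0), (1, 1, 0, 0), (2, 1, 4, 0), (3, 3, 3, 3), (4, 3, 2, 4))

In the fundamental-weight basis, λ has coordinates c = M·v (v = (5090, 30386, 7859, -12034)):
  c_1 = 3·5090 + (-2)·(30386) + 0·7859 + (-5)·(-12034) = 14668
  c_2 = 1·5090 + 1·30386 + 0·7859 + (2)·(-12034) = 11408
  c_3 = 2·5090 + 1·30386 + (-1)·(7859) + (2)·(-12034) = 8639
  c_4 = 4·5090 + (-6)·(30386) + 1·7859 + (-14)·(-12034) = 14379
Writing each c_i in base p = 5:
  c_1 = 14668 = 3·5^0 + 3·5^1 + 1·5^2 + 2·5^3 + 3·5^4 + 4·5^5
  c_2 = 11408 = 3·5^0 + 1·5^1 + 1·5^2 + 1·5^3 + 3·5^4 + 3·5^5
  c_3 = 8639 = 4·5^0 + 2·5^1 + 0·5^2 + 4·5^3 + 3·5^4 + 2·5^5
  c_4 = 14379 = 4·5^0 + 0·5^1 + 0·5^2 + 0·5^3 + 3·5^4 + 4·5^5
Factor λ_0 = (3, 3, 4, 4)
Factor λ_1 = (3, 1, 2, 0)
Factor λ_2 = (1, 1, 0, 0)
Factor λ_3 = (2, 1, 4, 0)
Factor λ_4 = (3, 3, 3, 3)
Factor λ_5 = (4, 3, 2, 4)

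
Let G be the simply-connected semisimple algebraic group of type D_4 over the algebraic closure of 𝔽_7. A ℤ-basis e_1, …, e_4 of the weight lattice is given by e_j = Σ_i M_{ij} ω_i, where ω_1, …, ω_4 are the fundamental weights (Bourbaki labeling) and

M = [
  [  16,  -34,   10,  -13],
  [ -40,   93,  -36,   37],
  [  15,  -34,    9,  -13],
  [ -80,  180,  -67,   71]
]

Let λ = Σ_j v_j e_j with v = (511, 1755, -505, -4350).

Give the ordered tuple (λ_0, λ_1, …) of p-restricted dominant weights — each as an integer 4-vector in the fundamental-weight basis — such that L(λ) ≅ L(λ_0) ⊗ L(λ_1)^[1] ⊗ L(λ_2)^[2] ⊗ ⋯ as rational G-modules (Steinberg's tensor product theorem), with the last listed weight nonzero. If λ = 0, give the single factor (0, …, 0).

Change of basis e → ω: c = M·v where v = (511, 1755, -505, -4350):
  c_1 = 16*511 + -34*1755 + 10*-505 + -13*-4350 = 6
  c_2 = -40*511 + 93*1755 + -36*-505 + 37*-4350 = 5
  c_3 = 15*511 + -34*1755 + 9*-505 + -13*-4350 = 0
  c_4 = -80*511 + 180*1755 + -67*-505 + 71*-4350 = 5
Writing each c_i in base p = 7:
  c_1 = 6 = 6·7^0
  c_2 = 5 = 5·7^0
  c_3 = 0
  c_4 = 5 = 5·7^0
p-restricted factor λ_0 = (6, 5, 0, 5)

((6, 5, 0, 5),)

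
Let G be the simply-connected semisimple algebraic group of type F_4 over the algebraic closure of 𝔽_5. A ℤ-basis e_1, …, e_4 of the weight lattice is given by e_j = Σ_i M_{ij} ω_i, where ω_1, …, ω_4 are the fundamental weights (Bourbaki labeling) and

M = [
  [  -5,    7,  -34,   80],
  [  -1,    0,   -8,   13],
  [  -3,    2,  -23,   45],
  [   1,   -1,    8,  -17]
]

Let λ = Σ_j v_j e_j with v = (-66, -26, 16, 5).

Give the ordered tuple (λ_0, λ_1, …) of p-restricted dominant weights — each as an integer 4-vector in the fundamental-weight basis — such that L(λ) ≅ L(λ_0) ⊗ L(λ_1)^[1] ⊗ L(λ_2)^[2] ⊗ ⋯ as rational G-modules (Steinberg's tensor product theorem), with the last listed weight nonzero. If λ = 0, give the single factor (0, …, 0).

((4, 3, 3, 3),)

Compute c_i = Σ_j M_{ij} v_j with v = (-66, -26, 16, 5):
  c_1 = -5*-66 + 7*-26 + -34*16 + 80*5 = 4
  c_2 = -1*-66 + 0*-26 + -8*16 + 13*5 = 3
  c_3 = -3*-66 + 2*-26 + -23*16 + 45*5 = 3
  c_4 = 1*-66 + -1*-26 + 8*16 + -17*5 = 3
Writing each c_i in base p = 5:
  c_1 = 4 = 4·5^0
  c_2 = 3 = 3·5^0
  c_3 = 3 = 3·5^0
  c_4 = 3 = 3·5^0
Factor λ_0 = (4, 3, 3, 3)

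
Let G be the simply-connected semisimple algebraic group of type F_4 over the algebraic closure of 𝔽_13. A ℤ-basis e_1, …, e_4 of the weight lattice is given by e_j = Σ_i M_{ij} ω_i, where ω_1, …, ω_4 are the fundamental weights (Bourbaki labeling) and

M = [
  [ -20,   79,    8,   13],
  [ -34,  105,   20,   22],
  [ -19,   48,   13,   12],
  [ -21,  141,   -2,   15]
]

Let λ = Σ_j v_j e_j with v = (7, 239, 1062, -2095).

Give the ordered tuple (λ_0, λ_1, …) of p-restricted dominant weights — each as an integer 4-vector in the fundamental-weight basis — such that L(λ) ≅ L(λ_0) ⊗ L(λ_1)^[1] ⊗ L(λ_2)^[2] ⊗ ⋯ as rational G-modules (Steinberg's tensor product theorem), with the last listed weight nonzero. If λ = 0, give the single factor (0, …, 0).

Compute c_i = Σ_j M_{ij} v_j with v = (7, 239, 1062, -2095):
  c_1 = -20*7 + 79*239 + 8*1062 + 13*-2095 = 2
  c_2 = -34*7 + 105*239 + 20*1062 + 22*-2095 = 7
  c_3 = -19*7 + 48*239 + 13*1062 + 12*-2095 = 5
  c_4 = -21*7 + 141*239 + -2*1062 + 15*-2095 = 3
Writing each c_i in base p = 13:
  c_1 = 2 = 2·13^0
  c_2 = 7 = 7·13^0
  c_3 = 5 = 5·13^0
  c_4 = 3 = 3·13^0
Factor λ_0 = (2, 7, 5, 3)

((2, 7, 5, 3),)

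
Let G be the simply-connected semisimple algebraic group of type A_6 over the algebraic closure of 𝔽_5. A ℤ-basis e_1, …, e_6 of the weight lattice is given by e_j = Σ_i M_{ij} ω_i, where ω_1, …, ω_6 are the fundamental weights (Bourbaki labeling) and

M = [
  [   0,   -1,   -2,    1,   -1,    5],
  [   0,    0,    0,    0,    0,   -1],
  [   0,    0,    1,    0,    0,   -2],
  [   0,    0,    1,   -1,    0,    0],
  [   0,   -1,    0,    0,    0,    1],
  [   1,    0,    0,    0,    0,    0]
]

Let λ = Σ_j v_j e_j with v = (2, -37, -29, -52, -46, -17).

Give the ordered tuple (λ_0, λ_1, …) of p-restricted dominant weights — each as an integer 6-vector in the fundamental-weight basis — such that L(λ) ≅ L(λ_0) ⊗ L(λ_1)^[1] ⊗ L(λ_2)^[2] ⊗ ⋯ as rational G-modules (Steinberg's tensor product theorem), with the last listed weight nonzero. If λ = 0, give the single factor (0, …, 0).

((4, 2, 0, 3, 0, 2), (0, 3, 1, 4, 4, 0))

Compute c_i = Σ_j M_{ij} v_j with v = (2, -37, -29, -52, -46, -17):
  c_1 = 0·2 + (-1)·(-37) + (-2)·(-29) + (1)·(-52) + (-1)·(-46) + (5)·(-17) = 4
  c_2 = 0·2 + (0)·(-37) + (0)·(-29) + (0)·(-52) + (0)·(-46) + (-1)·(-17) = 17
  c_3 = 0·2 + (0)·(-37) + (1)·(-29) + (0)·(-52) + (0)·(-46) + (-2)·(-17) = 5
  c_4 = 0·2 + (0)·(-37) + (1)·(-29) + (-1)·(-52) + (0)·(-46) + (0)·(-17) = 23
  c_5 = 0·2 + (-1)·(-37) + (0)·(-29) + (0)·(-52) + (0)·(-46) + (1)·(-17) = 20
  c_6 = 1·2 + (0)·(-37) + (0)·(-29) + (0)·(-52) + (0)·(-46) + (0)·(-17) = 2
Expand coordinatewise in base 5:
  c_1 = 4 = 4·5^0
  c_2 = 17 = 2·5^0 + 3·5^1
  c_3 = 5 = 0·5^0 + 1·5^1
  c_4 = 23 = 3·5^0 + 4·5^1
  c_5 = 20 = 0·5^0 + 4·5^1
  c_6 = 2 = 2·5^0
λ_0 = (4, 2, 0, 3, 0, 2)
λ_1 = (0, 3, 1, 4, 4, 0)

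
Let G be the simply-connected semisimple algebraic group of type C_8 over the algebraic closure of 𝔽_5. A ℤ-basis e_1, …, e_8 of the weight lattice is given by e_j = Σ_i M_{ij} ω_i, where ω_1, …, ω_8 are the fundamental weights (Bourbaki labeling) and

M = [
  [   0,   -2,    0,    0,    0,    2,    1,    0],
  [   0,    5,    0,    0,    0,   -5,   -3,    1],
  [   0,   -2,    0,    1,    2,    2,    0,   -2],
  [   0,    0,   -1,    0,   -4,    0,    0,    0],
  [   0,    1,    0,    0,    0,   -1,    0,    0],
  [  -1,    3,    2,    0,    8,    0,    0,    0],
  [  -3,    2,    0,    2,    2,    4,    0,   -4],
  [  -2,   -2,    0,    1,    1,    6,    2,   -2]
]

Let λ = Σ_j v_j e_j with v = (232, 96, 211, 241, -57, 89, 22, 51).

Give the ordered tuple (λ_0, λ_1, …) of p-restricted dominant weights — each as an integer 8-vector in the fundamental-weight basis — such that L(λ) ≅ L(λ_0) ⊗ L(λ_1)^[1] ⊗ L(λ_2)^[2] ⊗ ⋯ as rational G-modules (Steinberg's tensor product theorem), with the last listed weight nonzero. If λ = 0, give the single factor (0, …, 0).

In the fundamental-weight basis, λ has coordinates c = M·v (v = (232, 96, 211, 241, -57, 89, 22, 51)):
  c_1 = 0*232 + -2*96 + 0*211 + 0*241 + 0*-57 + 2*89 + 1*22 + 0*51 = 8
  c_2 = 0*232 + 5*96 + 0*211 + 0*241 + 0*-57 + -5*89 + -3*22 + 1*51 = 20
  c_3 = 0*232 + -2*96 + 0*211 + 1*241 + 2*-57 + 2*89 + 0*22 + -2*51 = 11
  c_4 = 0*232 + 0*96 + -1*211 + 0*241 + -4*-57 + 0*89 + 0*22 + 0*51 = 17
  c_5 = 0*232 + 1*96 + 0*211 + 0*241 + 0*-57 + -1*89 + 0*22 + 0*51 = 7
  c_6 = -1*232 + 3*96 + 2*211 + 0*241 + 8*-57 + 0*89 + 0*22 + 0*51 = 22
  c_7 = -3*232 + 2*96 + 0*211 + 2*241 + 2*-57 + 4*89 + 0*22 + -4*51 = 16
  c_8 = -2*232 + -2*96 + 0*211 + 1*241 + 1*-57 + 6*89 + 2*22 + -2*51 = 4
Writing each c_i in base p = 5:
  c_1 = 8 = 3·5^0 + 1·5^1
  c_2 = 20 = 0·5^0 + 4·5^1
  c_3 = 11 = 1·5^0 + 2·5^1
  c_4 = 17 = 2·5^0 + 3·5^1
  c_5 = 7 = 2·5^0 + 1·5^1
  c_6 = 22 = 2·5^0 + 4·5^1
  c_7 = 16 = 1·5^0 + 3·5^1
  c_8 = 4 = 4·5^0
p-restricted factor λ_0 = (3, 0, 1, 2, 2, 2, 1, 4)
p-restricted factor λ_1 = (1, 4, 2, 3, 1, 4, 3, 0)

((3, 0, 1, 2, 2, 2, 1, 4), (1, 4, 2, 3, 1, 4, 3, 0))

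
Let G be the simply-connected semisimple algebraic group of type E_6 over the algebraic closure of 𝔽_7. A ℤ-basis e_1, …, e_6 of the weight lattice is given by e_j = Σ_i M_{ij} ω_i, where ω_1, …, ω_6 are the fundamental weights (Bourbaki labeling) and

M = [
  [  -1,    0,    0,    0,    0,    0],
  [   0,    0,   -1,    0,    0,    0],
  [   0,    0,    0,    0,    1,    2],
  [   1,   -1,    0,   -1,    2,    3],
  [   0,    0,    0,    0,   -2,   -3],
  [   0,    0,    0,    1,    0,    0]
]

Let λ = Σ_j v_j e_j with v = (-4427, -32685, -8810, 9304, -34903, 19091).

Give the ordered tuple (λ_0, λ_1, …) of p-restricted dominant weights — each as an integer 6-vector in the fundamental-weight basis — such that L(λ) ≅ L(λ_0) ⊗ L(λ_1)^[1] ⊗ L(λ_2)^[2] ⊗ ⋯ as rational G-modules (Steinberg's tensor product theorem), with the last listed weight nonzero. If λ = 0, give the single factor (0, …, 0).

ω-coordinates c = M·v, v = (-4427, -32685, -8810, 9304, -34903, 19091):
  c_1 = -1*-4427 + 0*-32685 + 0*-8810 + 0*9304 + 0*-34903 + 0*19091 = 4427
  c_2 = 0*-4427 + 0*-32685 + -1*-8810 + 0*9304 + 0*-34903 + 0*19091 = 8810
  c_3 = 0*-4427 + 0*-32685 + 0*-8810 + 0*9304 + 1*-34903 + 2*19091 = 3279
  c_4 = 1*-4427 + -1*-32685 + 0*-8810 + -1*9304 + 2*-34903 + 3*19091 = 6421
  c_5 = 0*-4427 + 0*-32685 + 0*-8810 + 0*9304 + -2*-34903 + -3*19091 = 12533
  c_6 = 0*-4427 + 0*-32685 + 0*-8810 + 1*9304 + 0*-34903 + 0*19091 = 9304
Expand coordinatewise in base 7:
  c_1 = 4427 = 3·7^0 + 2·7^1 + 6·7^2 + 5·7^3 + 1·7^4
  c_2 = 8810 = 4·7^0 + 5·7^1 + 4·7^2 + 4·7^3 + 3·7^4
  c_3 = 3279 = 3·7^0 + 6·7^1 + 3·7^2 + 2·7^3 + 1·7^4
  c_4 = 6421 = 2·7^0 + 0·7^1 + 5·7^2 + 4·7^3 + 2·7^4
  c_5 = 12533 = 3·7^0 + 5·7^1 + 3·7^2 + 1·7^3 + 5·7^4
  c_6 = 9304 = 1·7^0 + 6·7^1 + 0·7^2 + 6·7^3 + 3·7^4
Factor λ_0 = (3, 4, 3, 2, 3, 1)
Factor λ_1 = (2, 5, 6, 0, 5, 6)
Factor λ_2 = (6, 4, 3, 5, 3, 0)
Factor λ_3 = (5, 4, 2, 4, 1, 6)
Factor λ_4 = (1, 3, 1, 2, 5, 3)

((3, 4, 3, 2, 3, 1), (2, 5, 6, 0, 5, 6), (6, 4, 3, 5, 3, 0), (5, 4, 2, 4, 1, 6), (1, 3, 1, 2, 5, 3))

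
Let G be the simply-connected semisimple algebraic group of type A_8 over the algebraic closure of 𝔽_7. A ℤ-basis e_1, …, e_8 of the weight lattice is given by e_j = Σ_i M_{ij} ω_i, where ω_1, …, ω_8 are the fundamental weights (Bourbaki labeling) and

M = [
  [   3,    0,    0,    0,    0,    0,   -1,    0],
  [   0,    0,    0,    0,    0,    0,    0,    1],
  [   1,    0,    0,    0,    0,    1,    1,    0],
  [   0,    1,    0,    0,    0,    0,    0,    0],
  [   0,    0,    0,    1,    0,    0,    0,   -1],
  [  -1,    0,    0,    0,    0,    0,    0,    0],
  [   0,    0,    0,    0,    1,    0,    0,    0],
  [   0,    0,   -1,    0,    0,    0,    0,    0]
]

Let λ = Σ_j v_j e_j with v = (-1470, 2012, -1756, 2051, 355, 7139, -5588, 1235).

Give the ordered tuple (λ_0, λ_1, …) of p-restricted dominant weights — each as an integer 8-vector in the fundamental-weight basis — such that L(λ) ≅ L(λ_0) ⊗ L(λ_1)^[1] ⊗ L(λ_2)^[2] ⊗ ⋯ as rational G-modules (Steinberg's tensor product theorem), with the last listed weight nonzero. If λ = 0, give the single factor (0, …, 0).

Compute c_i = Σ_j M_{ij} v_j with v = (-1470, 2012, -1756, 2051, 355, 7139, -5588, 1235):
  c_1 = (3)·(-1470) + (0)·(2012) + (0)·(-1756) + (0)·(2051) + (0)·(355) + (0)·(7139) + (-1)·(-5588) + (0)·(1235) = 1178
  c_2 = (0)·(-1470) + (0)·(2012) + (0)·(-1756) + (0)·(2051) + (0)·(355) + (0)·(7139) + (0)·(-5588) + (1)·(1235) = 1235
  c_3 = (1)·(-1470) + (0)·(2012) + (0)·(-1756) + (0)·(2051) + (0)·(355) + (1)·(7139) + (1)·(-5588) + (0)·(1235) = 81
  c_4 = (0)·(-1470) + (1)·(2012) + (0)·(-1756) + (0)·(2051) + (0)·(355) + (0)·(7139) + (0)·(-5588) + (0)·(1235) = 2012
  c_5 = (0)·(-1470) + (0)·(2012) + (0)·(-1756) + (1)·(2051) + (0)·(355) + (0)·(7139) + (0)·(-5588) + (-1)·(1235) = 816
  c_6 = (-1)·(-1470) + (0)·(2012) + (0)·(-1756) + (0)·(2051) + (0)·(355) + (0)·(7139) + (0)·(-5588) + (0)·(1235) = 1470
  c_7 = (0)·(-1470) + (0)·(2012) + (0)·(-1756) + (0)·(2051) + (1)·(355) + (0)·(7139) + (0)·(-5588) + (0)·(1235) = 355
  c_8 = (0)·(-1470) + (0)·(2012) + (-1)·(-1756) + (0)·(2051) + (0)·(355) + (0)·(7139) + (0)·(-5588) + (0)·(1235) = 1756
Expand coordinatewise in base 7:
  c_1 = 1178 = 2·7^0 + 0·7^1 + 3·7^2 + 3·7^3
  c_2 = 1235 = 3·7^0 + 1·7^1 + 4·7^2 + 3·7^3
  c_3 = 81 = 4·7^0 + 4·7^1 + 1·7^2
  c_4 = 2012 = 3·7^0 + 0·7^1 + 6·7^2 + 5·7^3
  c_5 = 816 = 4·7^0 + 4·7^1 + 2·7^2 + 2·7^3
  c_6 = 1470 = 0·7^0 + 0·7^1 + 2·7^2 + 4·7^3
  c_7 = 355 = 5·7^0 + 1·7^1 + 0·7^2 + 1·7^3
  c_8 = 1756 = 6·7^0 + 5·7^1 + 0·7^2 + 5·7^3
p-restricted factor λ_0 = (2, 3, 4, 3, 4, 0, 5, 6)
p-restricted factor λ_1 = (0, 1, 4, 0, 4, 0, 1, 5)
p-restricted factor λ_2 = (3, 4, 1, 6, 2, 2, 0, 0)
p-restricted factor λ_3 = (3, 3, 0, 5, 2, 4, 1, 5)

((2, 3, 4, 3, 4, 0, 5, 6), (0, 1, 4, 0, 4, 0, 1, 5), (3, 4, 1, 6, 2, 2, 0, 0), (3, 3, 0, 5, 2, 4, 1, 5))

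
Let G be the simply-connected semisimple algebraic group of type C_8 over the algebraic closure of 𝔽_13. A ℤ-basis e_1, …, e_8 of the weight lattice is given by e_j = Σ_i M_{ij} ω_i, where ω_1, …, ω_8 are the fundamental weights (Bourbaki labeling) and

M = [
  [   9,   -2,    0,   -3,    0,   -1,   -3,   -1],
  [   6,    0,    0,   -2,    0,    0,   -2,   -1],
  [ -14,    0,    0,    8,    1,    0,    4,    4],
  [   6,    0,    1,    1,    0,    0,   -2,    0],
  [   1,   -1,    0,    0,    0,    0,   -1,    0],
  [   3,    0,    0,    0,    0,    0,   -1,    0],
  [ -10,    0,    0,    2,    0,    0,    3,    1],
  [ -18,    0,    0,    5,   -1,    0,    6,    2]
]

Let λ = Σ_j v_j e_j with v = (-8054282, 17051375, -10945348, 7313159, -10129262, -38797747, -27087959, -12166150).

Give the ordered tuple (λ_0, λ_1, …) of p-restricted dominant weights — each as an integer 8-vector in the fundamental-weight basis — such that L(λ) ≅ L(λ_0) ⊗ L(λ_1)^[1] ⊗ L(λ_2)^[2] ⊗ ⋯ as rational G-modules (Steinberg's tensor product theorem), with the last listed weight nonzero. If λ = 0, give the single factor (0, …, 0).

ω-coordinates c = M·v, v = (-8054282, 17051375, -10945348, 7313159, -10129262, -38797747, -27087959, -12166150):
  c_1 = (9)·(-8054282) + (-2)·(17051375) + (0)·(-10945348) + (-3)·(7313159) + (0)·(-10129262) + (-1)·(-38797747) + (-3)·(-27087959) + (-1)·(-12166150) = 3697009
  c_2 = (6)·(-8054282) + (0)·(17051375) + (0)·(-10945348) + (-2)·(7313159) + (0)·(-10129262) + (0)·(-38797747) + (-2)·(-27087959) + (-1)·(-12166150) = 3390058
  c_3 = (-14)·(-8054282) + (0)·(17051375) + (0)·(-10945348) + (8)·(7313159) + (1)·(-10129262) + (0)·(-38797747) + (4)·(-27087959) + (4)·(-12166150) = 4119522
  c_4 = (6)·(-8054282) + (0)·(17051375) + (1)·(-10945348) + (1)·(7313159) + (0)·(-10129262) + (0)·(-38797747) + (-2)·(-27087959) + (0)·(-12166150) = 2218037
  c_5 = (1)·(-8054282) + (-1)·(17051375) + (0)·(-10945348) + (0)·(7313159) + (0)·(-10129262) + (0)·(-38797747) + (-1)·(-27087959) + (0)·(-12166150) = 1982302
  c_6 = (3)·(-8054282) + (0)·(17051375) + (0)·(-10945348) + (0)·(7313159) + (0)·(-10129262) + (0)·(-38797747) + (-1)·(-27087959) + (0)·(-12166150) = 2925113
  c_7 = (-10)·(-8054282) + (0)·(17051375) + (0)·(-10945348) + (2)·(7313159) + (0)·(-10129262) + (0)·(-38797747) + (3)·(-27087959) + (1)·(-12166150) = 1739111
  c_8 = (-18)·(-8054282) + (0)·(17051375) + (0)·(-10945348) + (5)·(7313159) + (-1)·(-10129262) + (0)·(-38797747) + (6)·(-27087959) + (2)·(-12166150) = 4812079
Base-13 expansion of each c_i:
  c_1 = 3697009 = 4·13^0 + 10·13^1 + 9·13^2 + 5·13^3 + 12·13^4 + 9·13^5
  c_2 = 3390058 = 9·13^0 + 6·13^1 + 0·13^2 + 9·13^3 + 1·13^4 + 9·13^5
  c_3 = 4119522 = 4·13^0 + 11·13^1 + 0·13^2 + 3·13^3 + 1·13^4 + 11·13^5
  c_4 = 2218037 = 3·13^0 + 6·13^1 + 7·13^2 + 8·13^3 + 12·13^4 + 5·13^5
  c_5 = 1982302 = 10·13^0 + 7·13^1 + 3·13^2 + 5·13^3 + 4·13^4 + 5·13^5
  c_6 = 2925113 = 9·13^0 + 4·13^1 + 5·13^2 + 5·13^3 + 11·13^4 + 7·13^5
  c_7 = 1739111 = 10·13^0 + 7·13^1 + 7·13^2 + 11·13^3 + 8·13^4 + 4·13^5
  c_8 = 4812079 = 12·13^0 + 10·13^1 + 3·13^2 + 6·13^3 + 12·13^4 + 12·13^5
p-restricted factor λ_0 = (4, 9, 4, 3, 10, 9, 10, 12)
p-restricted factor λ_1 = (10, 6, 11, 6, 7, 4, 7, 10)
p-restricted factor λ_2 = (9, 0, 0, 7, 3, 5, 7, 3)
p-restricted factor λ_3 = (5, 9, 3, 8, 5, 5, 11, 6)
p-restricted factor λ_4 = (12, 1, 1, 12, 4, 11, 8, 12)
p-restricted factor λ_5 = (9, 9, 11, 5, 5, 7, 4, 12)

((4, 9, 4, 3, 10, 9, 10, 12), (10, 6, 11, 6, 7, 4, 7, 10), (9, 0, 0, 7, 3, 5, 7, 3), (5, 9, 3, 8, 5, 5, 11, 6), (12, 1, 1, 12, 4, 11, 8, 12), (9, 9, 11, 5, 5, 7, 4, 12))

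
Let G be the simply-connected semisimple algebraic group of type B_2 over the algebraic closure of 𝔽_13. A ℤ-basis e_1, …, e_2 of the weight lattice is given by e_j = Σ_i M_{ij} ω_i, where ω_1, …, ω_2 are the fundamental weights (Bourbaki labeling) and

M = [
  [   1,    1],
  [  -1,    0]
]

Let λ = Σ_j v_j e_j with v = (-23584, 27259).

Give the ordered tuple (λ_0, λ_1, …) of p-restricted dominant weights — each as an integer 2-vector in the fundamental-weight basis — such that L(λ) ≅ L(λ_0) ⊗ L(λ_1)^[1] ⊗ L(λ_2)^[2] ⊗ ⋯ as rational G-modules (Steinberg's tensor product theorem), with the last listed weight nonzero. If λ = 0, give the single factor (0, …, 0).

ω-coordinates c = M·v, v = (-23584, 27259):
  c_1 = (1)·(-23584) + 1·27259 = 3675
  c_2 = (-1)·(-23584) + 0·27259 = 23584
p = 13; digits c_i = Σ_j d_{ij}·13^j, 0 ≤ d_{ij} < 13:
  c_1 = 3675 = 9·13^0 + 9·13^1 + 8·13^2 + 1·13^3
  c_2 = 23584 = 2·13^0 + 7·13^1 + 9·13^2 + 10·13^3
Factor λ_0 = (9, 2)
Factor λ_1 = (9, 7)
Factor λ_2 = (8, 9)
Factor λ_3 = (1, 10)

((9, 2), (9, 7), (8, 9), (1, 10))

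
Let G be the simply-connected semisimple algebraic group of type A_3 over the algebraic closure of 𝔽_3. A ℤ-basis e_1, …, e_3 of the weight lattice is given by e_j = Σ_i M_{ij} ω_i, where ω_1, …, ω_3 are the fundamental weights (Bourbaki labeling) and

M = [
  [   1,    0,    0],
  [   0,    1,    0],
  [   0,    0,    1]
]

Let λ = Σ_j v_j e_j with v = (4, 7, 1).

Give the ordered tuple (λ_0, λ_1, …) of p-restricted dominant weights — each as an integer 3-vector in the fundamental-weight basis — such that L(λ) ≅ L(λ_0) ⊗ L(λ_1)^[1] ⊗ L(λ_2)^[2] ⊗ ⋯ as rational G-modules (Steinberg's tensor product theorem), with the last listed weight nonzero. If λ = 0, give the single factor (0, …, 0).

Compute c_i = Σ_j M_{ij} v_j with v = (4, 7, 1):
  c_1 = 1·4 + 0·7 + 0·1 = 4
  c_2 = 0·4 + 1·7 + 0·1 = 7
  c_3 = 0·4 + 0·7 + 1·1 = 1
Expand coordinatewise in base 3:
  c_1 = 4 = 1·3^0 + 1·3^1
  c_2 = 7 = 1·3^0 + 2·3^1
  c_3 = 1 = 1·3^0
λ_0 = (1, 1, 1)
λ_1 = (1, 2, 0)

((1, 1, 1), (1, 2, 0))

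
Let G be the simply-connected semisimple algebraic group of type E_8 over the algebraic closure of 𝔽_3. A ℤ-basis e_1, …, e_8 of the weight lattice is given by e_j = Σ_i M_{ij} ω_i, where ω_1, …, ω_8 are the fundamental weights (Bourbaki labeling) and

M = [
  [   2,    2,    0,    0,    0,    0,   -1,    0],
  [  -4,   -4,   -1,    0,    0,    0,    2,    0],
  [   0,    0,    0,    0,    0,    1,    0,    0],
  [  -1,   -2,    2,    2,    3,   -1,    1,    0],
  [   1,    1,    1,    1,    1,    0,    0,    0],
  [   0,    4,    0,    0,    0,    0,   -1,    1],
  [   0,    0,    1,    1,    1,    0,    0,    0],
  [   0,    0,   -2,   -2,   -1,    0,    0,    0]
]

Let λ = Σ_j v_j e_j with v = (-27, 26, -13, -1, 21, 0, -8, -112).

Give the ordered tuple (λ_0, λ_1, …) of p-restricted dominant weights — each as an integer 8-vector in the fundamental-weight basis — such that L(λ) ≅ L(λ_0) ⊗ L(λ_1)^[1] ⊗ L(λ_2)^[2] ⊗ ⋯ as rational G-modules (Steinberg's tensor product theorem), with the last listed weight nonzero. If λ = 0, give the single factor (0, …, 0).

((0, 1, 0, 2, 0, 0, 1, 1), (2, 0, 0, 0, 2, 0, 2, 2))

Compute c_i = Σ_j M_{ij} v_j with v = (-27, 26, -13, -1, 21, 0, -8, -112):
  c_1 = (2)·(-27) + (2)·(26) + (0)·(-13) + (0)·(-1) + (0)·(21) + (0)·(0) + (-1)·(-8) + (0)·(-112) = 6
  c_2 = (-4)·(-27) + (-4)·(26) + (-1)·(-13) + (0)·(-1) + (0)·(21) + (0)·(0) + (2)·(-8) + (0)·(-112) = 1
  c_3 = (0)·(-27) + (0)·(26) + (0)·(-13) + (0)·(-1) + (0)·(21) + (1)·(0) + (0)·(-8) + (0)·(-112) = 0
  c_4 = (-1)·(-27) + (-2)·(26) + (2)·(-13) + (2)·(-1) + (3)·(21) + (-1)·(0) + (1)·(-8) + (0)·(-112) = 2
  c_5 = (1)·(-27) + (1)·(26) + (1)·(-13) + (1)·(-1) + (1)·(21) + (0)·(0) + (0)·(-8) + (0)·(-112) = 6
  c_6 = (0)·(-27) + (4)·(26) + (0)·(-13) + (0)·(-1) + (0)·(21) + (0)·(0) + (-1)·(-8) + (1)·(-112) = 0
  c_7 = (0)·(-27) + (0)·(26) + (1)·(-13) + (1)·(-1) + (1)·(21) + (0)·(0) + (0)·(-8) + (0)·(-112) = 7
  c_8 = (0)·(-27) + (0)·(26) + (-2)·(-13) + (-2)·(-1) + (-1)·(21) + (0)·(0) + (0)·(-8) + (0)·(-112) = 7
Expand coordinatewise in base 3:
  c_1 = 6 = 0·3^0 + 2·3^1
  c_2 = 1 = 1·3^0
  c_3 = 0
  c_4 = 2 = 2·3^0
  c_5 = 6 = 0·3^0 + 2·3^1
  c_6 = 0
  c_7 = 7 = 1·3^0 + 2·3^1
  c_8 = 7 = 1·3^0 + 2·3^1
p-restricted factor λ_0 = (0, 1, 0, 2, 0, 0, 1, 1)
p-restricted factor λ_1 = (2, 0, 0, 0, 2, 0, 2, 2)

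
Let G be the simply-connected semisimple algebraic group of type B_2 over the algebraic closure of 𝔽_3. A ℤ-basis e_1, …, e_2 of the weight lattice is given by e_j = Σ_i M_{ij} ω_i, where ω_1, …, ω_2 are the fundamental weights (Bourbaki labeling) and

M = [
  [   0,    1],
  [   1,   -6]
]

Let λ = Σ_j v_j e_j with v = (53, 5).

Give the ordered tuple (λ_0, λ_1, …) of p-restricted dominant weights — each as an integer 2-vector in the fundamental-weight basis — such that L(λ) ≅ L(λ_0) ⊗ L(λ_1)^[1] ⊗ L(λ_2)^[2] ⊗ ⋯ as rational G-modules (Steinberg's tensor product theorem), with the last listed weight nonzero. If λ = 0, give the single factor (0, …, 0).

((2, 2), (1, 1), (0, 2))

In the fundamental-weight basis, λ has coordinates c = M·v (v = (53, 5)):
  c_1 = 0*53 + 1*5 = 5
  c_2 = 1*53 + -6*5 = 23
Expand coordinatewise in base 3:
  c_1 = 5 = 2·3^0 + 1·3^1
  c_2 = 23 = 2·3^0 + 1·3^1 + 2·3^2
λ_0 = (2, 2)
λ_1 = (1, 1)
λ_2 = (0, 2)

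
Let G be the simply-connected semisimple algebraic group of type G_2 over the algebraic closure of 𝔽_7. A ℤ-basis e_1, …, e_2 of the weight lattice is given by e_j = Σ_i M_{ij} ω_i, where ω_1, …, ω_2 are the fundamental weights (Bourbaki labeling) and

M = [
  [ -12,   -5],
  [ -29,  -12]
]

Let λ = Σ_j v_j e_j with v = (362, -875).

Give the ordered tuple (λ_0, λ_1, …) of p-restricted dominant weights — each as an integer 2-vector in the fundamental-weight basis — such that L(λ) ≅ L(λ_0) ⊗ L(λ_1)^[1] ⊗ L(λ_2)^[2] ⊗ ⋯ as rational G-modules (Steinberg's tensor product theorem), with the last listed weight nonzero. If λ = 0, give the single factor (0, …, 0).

Converting to the ω-basis (c_i = row i of M dotted with v = (362, -875)):
  c_1 = (-12)·(362) + (-5)·(-875) = 31
  c_2 = (-29)·(362) + (-12)·(-875) = 2
Base-7 expansion of each c_i:
  c_1 = 31 = 3·7^0 + 4·7^1
  c_2 = 2 = 2·7^0
Factor λ_0 = (3, 2)
Factor λ_1 = (4, 0)

((3, 2), (4, 0))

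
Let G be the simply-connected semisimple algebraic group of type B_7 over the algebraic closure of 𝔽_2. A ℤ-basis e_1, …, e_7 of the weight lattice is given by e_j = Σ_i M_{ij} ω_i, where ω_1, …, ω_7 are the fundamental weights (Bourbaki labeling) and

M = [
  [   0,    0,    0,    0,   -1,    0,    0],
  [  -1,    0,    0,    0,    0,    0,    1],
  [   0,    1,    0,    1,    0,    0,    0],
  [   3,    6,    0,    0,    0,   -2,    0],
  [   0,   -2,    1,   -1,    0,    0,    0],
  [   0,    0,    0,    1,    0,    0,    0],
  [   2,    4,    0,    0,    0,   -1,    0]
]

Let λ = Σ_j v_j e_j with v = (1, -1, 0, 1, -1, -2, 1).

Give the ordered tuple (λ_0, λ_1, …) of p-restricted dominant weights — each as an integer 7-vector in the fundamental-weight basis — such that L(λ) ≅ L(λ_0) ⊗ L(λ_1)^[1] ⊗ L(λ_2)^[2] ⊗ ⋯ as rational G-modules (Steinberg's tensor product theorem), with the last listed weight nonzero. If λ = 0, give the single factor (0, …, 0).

((1, 0, 0, 1, 1, 1, 0),)

Change of basis e → ω: c = M·v where v = (1, -1, 0, 1, -1, -2, 1):
  c_1 = 0*1 + 0*-1 + 0*0 + 0*1 + -1*-1 + 0*-2 + 0*1 = 1
  c_2 = -1*1 + 0*-1 + 0*0 + 0*1 + 0*-1 + 0*-2 + 1*1 = 0
  c_3 = 0*1 + 1*-1 + 0*0 + 1*1 + 0*-1 + 0*-2 + 0*1 = 0
  c_4 = 3*1 + 6*-1 + 0*0 + 0*1 + 0*-1 + -2*-2 + 0*1 = 1
  c_5 = 0*1 + -2*-1 + 1*0 + -1*1 + 0*-1 + 0*-2 + 0*1 = 1
  c_6 = 0*1 + 0*-1 + 0*0 + 1*1 + 0*-1 + 0*-2 + 0*1 = 1
  c_7 = 2*1 + 4*-1 + 0*0 + 0*1 + 0*-1 + -1*-2 + 0*1 = 0
Base-2 expansion of each c_i:
  c_1 = 1 = 1·2^0
  c_2 = 0
  c_3 = 0
  c_4 = 1 = 1·2^0
  c_5 = 1 = 1·2^0
  c_6 = 1 = 1·2^0
  c_7 = 0
λ_0 = (1, 0, 0, 1, 1, 1, 0)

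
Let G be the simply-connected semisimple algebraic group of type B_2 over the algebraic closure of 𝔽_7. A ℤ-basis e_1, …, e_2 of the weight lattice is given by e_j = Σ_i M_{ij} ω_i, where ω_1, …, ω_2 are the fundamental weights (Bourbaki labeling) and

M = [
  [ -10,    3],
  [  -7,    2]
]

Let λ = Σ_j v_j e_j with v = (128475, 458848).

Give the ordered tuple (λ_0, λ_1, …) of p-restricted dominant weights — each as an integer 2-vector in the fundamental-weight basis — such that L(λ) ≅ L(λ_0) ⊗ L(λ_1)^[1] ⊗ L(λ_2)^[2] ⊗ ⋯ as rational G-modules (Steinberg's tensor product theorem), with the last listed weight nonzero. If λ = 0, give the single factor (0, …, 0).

((3, 3), (2, 6), (4, 3), (1, 4), (3, 0), (5, 1))

ω-coordinates c = M·v, v = (128475, 458848):
  c_1 = -10*128475 + 3*458848 = 91794
  c_2 = -7*128475 + 2*458848 = 18371
Base-7 expansion of each c_i:
  c_1 = 91794 = 3·7^0 + 2·7^1 + 4·7^2 + 1·7^3 + 3·7^4 + 5·7^5
  c_2 = 18371 = 3·7^0 + 6·7^1 + 3·7^2 + 4·7^3 + 0·7^4 + 1·7^5
p-restricted factor λ_0 = (3, 3)
p-restricted factor λ_1 = (2, 6)
p-restricted factor λ_2 = (4, 3)
p-restricted factor λ_3 = (1, 4)
p-restricted factor λ_4 = (3, 0)
p-restricted factor λ_5 = (5, 1)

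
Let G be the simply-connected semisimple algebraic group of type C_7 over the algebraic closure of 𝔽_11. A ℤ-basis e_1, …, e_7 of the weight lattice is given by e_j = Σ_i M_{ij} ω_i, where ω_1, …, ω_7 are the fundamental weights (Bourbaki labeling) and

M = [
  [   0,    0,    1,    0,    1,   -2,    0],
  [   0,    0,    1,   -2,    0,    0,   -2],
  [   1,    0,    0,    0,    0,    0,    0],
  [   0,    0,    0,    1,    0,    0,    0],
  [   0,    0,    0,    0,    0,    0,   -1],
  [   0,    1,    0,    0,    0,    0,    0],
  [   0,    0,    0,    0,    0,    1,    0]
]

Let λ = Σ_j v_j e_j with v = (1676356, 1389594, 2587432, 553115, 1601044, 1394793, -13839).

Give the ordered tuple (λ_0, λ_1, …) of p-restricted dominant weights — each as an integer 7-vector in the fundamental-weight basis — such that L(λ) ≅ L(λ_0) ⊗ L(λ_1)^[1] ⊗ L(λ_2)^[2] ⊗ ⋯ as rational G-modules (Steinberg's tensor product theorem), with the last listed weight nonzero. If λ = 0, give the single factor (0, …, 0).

((9, 10, 0, 2, 1, 8, 4), (0, 0, 2, 2, 4, 2, 2), (0, 7, 5, 6, 4, 0, 10), (6, 0, 5, 8, 10, 10, 2), (7, 4, 4, 4, 0, 6, 7), (8, 9, 10, 3, 0, 8, 8))

Compute c_i = Σ_j M_{ij} v_j with v = (1676356, 1389594, 2587432, 553115, 1601044, 1394793, -13839):
  c_1 = (0)·(1676356) + (0)·(1389594) + (1)·(2587432) + (0)·(553115) + (1)·(1601044) + (-2)·(1394793) + (0)·(-13839) = 1398890
  c_2 = (0)·(1676356) + (0)·(1389594) + (1)·(2587432) + (-2)·(553115) + (0)·(1601044) + (0)·(1394793) + (-2)·(-13839) = 1508880
  c_3 = (1)·(1676356) + (0)·(1389594) + (0)·(2587432) + (0)·(553115) + (0)·(1601044) + (0)·(1394793) + (0)·(-13839) = 1676356
  c_4 = (0)·(1676356) + (0)·(1389594) + (0)·(2587432) + (1)·(553115) + (0)·(1601044) + (0)·(1394793) + (0)·(-13839) = 553115
  c_5 = (0)·(1676356) + (0)·(1389594) + (0)·(2587432) + (0)·(553115) + (0)·(1601044) + (0)·(1394793) + (-1)·(-13839) = 13839
  c_6 = (0)·(1676356) + (1)·(1389594) + (0)·(2587432) + (0)·(553115) + (0)·(1601044) + (0)·(1394793) + (0)·(-13839) = 1389594
  c_7 = (0)·(1676356) + (0)·(1389594) + (0)·(2587432) + (0)·(553115) + (0)·(1601044) + (1)·(1394793) + (0)·(-13839) = 1394793
Writing each c_i in base p = 11:
  c_1 = 1398890 = 9·11^0 + 0·11^1 + 0·11^2 + 6·11^3 + 7·11^4 + 8·11^5
  c_2 = 1508880 = 10·11^0 + 0·11^1 + 7·11^2 + 0·11^3 + 4·11^4 + 9·11^5
  c_3 = 1676356 = 0·11^0 + 2·11^1 + 5·11^2 + 5·11^3 + 4·11^4 + 10·11^5
  c_4 = 553115 = 2·11^0 + 2·11^1 + 6·11^2 + 8·11^3 + 4·11^4 + 3·11^5
  c_5 = 13839 = 1·11^0 + 4·11^1 + 4·11^2 + 10·11^3
  c_6 = 1389594 = 8·11^0 + 2·11^1 + 0·11^2 + 10·11^3 + 6·11^4 + 8·11^5
  c_7 = 1394793 = 4·11^0 + 2·11^1 + 10·11^2 + 2·11^3 + 7·11^4 + 8·11^5
Factor λ_0 = (9, 10, 0, 2, 1, 8, 4)
Factor λ_1 = (0, 0, 2, 2, 4, 2, 2)
Factor λ_2 = (0, 7, 5, 6, 4, 0, 10)
Factor λ_3 = (6, 0, 5, 8, 10, 10, 2)
Factor λ_4 = (7, 4, 4, 4, 0, 6, 7)
Factor λ_5 = (8, 9, 10, 3, 0, 8, 8)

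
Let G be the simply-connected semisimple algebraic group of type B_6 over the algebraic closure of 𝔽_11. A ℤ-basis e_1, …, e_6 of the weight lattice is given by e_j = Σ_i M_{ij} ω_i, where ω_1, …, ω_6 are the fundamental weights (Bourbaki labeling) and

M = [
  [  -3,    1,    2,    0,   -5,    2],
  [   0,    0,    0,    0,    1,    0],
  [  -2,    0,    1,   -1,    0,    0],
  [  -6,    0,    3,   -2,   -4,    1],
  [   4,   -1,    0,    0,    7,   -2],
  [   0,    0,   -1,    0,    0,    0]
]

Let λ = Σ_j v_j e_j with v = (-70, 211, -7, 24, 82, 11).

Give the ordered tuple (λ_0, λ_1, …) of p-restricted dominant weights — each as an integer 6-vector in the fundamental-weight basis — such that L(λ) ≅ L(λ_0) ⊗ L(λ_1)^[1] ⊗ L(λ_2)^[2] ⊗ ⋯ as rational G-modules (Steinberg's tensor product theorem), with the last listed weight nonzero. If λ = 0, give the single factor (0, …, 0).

Compute c_i = Σ_j M_{ij} v_j with v = (-70, 211, -7, 24, 82, 11):
  c_1 = (-3)·(-70) + 1·211 + (2)·(-7) + 0·24 + (-5)·(82) + 2·11 = 19
  c_2 = (0)·(-70) + 0·211 + (0)·(-7) + 0·24 + 1·82 + 0·11 = 82
  c_3 = (-2)·(-70) + 0·211 + (1)·(-7) + (-1)·(24) + 0·82 + 0·11 = 109
  c_4 = (-6)·(-70) + 0·211 + (3)·(-7) + (-2)·(24) + (-4)·(82) + 1·11 = 34
  c_5 = (4)·(-70) + (-1)·(211) + (0)·(-7) + 0·24 + 7·82 + (-2)·(11) = 61
  c_6 = (0)·(-70) + 0·211 + (-1)·(-7) + 0·24 + 0·82 + 0·11 = 7
Base-11 expansion of each c_i:
  c_1 = 19 = 8·11^0 + 1·11^1
  c_2 = 82 = 5·11^0 + 7·11^1
  c_3 = 109 = 10·11^0 + 9·11^1
  c_4 = 34 = 1·11^0 + 3·11^1
  c_5 = 61 = 6·11^0 + 5·11^1
  c_6 = 7 = 7·11^0
p-restricted factor λ_0 = (8, 5, 10, 1, 6, 7)
p-restricted factor λ_1 = (1, 7, 9, 3, 5, 0)

((8, 5, 10, 1, 6, 7), (1, 7, 9, 3, 5, 0))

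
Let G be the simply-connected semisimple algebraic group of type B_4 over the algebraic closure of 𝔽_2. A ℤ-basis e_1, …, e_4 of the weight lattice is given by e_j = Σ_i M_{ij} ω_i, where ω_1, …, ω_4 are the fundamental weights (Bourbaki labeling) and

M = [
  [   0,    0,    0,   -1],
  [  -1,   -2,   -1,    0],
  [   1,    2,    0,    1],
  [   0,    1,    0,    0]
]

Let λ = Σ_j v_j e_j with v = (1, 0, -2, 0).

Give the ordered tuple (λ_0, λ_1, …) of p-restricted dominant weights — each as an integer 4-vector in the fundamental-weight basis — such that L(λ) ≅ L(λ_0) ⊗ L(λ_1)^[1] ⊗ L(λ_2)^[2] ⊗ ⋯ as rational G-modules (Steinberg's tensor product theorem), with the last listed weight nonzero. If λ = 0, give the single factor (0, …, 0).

In the fundamental-weight basis, λ has coordinates c = M·v (v = (1, 0, -2, 0)):
  c_1 = 0*1 + 0*0 + 0*-2 + -1*0 = 0
  c_2 = -1*1 + -2*0 + -1*-2 + 0*0 = 1
  c_3 = 1*1 + 2*0 + 0*-2 + 1*0 = 1
  c_4 = 0*1 + 1*0 + 0*-2 + 0*0 = 0
Expand coordinatewise in base 2:
  c_1 = 0
  c_2 = 1 = 1·2^0
  c_3 = 1 = 1·2^0
  c_4 = 0
λ_0 = (0, 1, 1, 0)

((0, 1, 1, 0),)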